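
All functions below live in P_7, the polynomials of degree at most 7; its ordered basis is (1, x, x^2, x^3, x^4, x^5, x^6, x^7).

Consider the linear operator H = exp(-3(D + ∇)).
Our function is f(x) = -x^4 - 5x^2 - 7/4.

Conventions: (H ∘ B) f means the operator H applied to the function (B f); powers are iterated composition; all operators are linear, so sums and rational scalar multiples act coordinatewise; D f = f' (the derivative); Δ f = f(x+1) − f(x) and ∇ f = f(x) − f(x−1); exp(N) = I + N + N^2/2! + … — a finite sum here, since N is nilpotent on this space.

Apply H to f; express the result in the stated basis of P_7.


the image equals g(x) = -x^4 + 24x^3 - 239x^2 + 1152x - 8971/4

order-1 term: 24x^3 - 18x^2 + 72x - 18
order-2 term: -216x^2 + 216x - 279
order-3 term: 864x - 648
order-4 term: -1296
the series for exp(-3(D + ∇)) f terminates at order 4
exp(-3(D + ∇)) f = -x^4 + 24x^3 - 239x^2 + 1152x - 8971/4


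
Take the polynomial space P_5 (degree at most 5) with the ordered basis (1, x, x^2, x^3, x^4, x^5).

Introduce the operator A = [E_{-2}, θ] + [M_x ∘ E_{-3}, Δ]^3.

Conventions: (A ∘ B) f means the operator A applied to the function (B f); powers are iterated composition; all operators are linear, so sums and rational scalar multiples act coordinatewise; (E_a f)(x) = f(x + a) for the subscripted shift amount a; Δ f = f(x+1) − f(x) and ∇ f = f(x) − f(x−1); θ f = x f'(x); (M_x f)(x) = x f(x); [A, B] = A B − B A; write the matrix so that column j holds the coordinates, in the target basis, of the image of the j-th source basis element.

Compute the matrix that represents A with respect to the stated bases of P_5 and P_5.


image of 1: -1
image of x: -x + 4
image of x^2: -x^2 + 8x - 28
image of x^3: -x^3 + 12x^2 - 84x + 192
image of x^4: -x^4 + 16x^3 - 168x^2 + 768x - 1232
image of x^5: -x^5 + 20x^4 - 280x^3 + 1920x^2 - 6160x + 7616
each image's coordinates form column j of the matrix

the matrix is [[-1, 4, -28, 192, -1232, 7616]; [0, -1, 8, -84, 768, -6160]; [0, 0, -1, 12, -168, 1920]; [0, 0, 0, -1, 16, -280]; [0, 0, 0, 0, -1, 20]; [0, 0, 0, 0, 0, -1]] (rows listed top to bottom)


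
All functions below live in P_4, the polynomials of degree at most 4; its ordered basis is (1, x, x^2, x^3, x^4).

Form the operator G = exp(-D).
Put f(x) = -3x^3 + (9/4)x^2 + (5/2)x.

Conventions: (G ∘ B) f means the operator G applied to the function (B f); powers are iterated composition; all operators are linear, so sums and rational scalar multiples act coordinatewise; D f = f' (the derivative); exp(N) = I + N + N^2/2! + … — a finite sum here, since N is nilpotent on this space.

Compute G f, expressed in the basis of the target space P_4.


the image equals g(x) = -3x^3 + (45/4)x^2 - 11x + 11/4

order-1 term: 9x^2 - (9/2)x - 5/2
order-2 term: -9x + 9/4
order-3 term: 3
the series for exp(-D) f terminates at order 3
exp(-D) f = -3x^3 + (45/4)x^2 - 11x + 11/4


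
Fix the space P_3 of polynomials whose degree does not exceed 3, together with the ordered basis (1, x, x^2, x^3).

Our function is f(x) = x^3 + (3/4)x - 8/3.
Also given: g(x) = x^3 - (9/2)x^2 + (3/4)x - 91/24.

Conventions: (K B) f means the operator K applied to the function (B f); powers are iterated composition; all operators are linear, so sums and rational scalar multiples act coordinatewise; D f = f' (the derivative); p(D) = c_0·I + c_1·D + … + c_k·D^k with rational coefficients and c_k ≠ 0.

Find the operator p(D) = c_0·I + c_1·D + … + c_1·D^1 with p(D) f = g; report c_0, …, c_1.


c_0 = 1, c_1 = -3/2

D^0 f = x^3 + (3/4)x - 8/3
D^1 f = 3x^2 + 3/4
matching coefficients of g against c_0 f + c_1 Df + … from the top degree down determines the c_i
solution: c_0 = 1, c_1 = -3/2


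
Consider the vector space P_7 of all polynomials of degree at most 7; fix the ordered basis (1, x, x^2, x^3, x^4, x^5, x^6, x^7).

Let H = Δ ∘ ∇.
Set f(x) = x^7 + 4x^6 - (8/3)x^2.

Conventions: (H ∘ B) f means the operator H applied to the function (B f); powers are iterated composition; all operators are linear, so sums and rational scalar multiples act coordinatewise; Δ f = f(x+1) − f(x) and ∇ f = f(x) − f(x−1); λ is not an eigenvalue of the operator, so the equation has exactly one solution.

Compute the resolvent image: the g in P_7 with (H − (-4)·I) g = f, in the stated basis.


write g with unknown coordinates in the stated basis and equate coefficients in (H − (-4)·I) g = f
solving from the highest basis element down gives g = (1/4)x^7 + x^6 - (21/8)x^5 - (15/2)x^4 + (35/4)x^3 + (43/3)x^2 - (119/16)x - 47/12
check: H g = (21/2)x^5 + 30x^4 - 35x^3 - 60x^2 + (119/4)x + 47/3
so H g − (-4)·g = x^7 + 4x^6 - (8/3)x^2 = f ✓

g(x) = (1/4)x^7 + x^6 - (21/8)x^5 - (15/2)x^4 + (35/4)x^3 + (43/3)x^2 - (119/16)x - 47/12


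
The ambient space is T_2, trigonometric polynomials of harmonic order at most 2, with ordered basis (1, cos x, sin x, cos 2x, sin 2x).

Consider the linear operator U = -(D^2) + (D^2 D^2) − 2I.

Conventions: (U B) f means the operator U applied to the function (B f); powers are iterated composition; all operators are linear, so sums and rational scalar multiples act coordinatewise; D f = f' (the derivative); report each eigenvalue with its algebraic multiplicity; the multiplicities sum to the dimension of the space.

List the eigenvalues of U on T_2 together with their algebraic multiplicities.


image of 1: -2
image of cos x: 0
image of sin x: 0
image of cos 2x: 18cos 2x
image of sin 2x: 18sin 2x
the matrix is diagonal; its diagonal is (-2, 0, 0, 18, 18)
for a triangular matrix the eigenvalues are the diagonal entries, with algebraic multiplicity their repetition count

λ = -2 (multiplicity 1), λ = 0 (multiplicity 2), λ = 18 (multiplicity 2)


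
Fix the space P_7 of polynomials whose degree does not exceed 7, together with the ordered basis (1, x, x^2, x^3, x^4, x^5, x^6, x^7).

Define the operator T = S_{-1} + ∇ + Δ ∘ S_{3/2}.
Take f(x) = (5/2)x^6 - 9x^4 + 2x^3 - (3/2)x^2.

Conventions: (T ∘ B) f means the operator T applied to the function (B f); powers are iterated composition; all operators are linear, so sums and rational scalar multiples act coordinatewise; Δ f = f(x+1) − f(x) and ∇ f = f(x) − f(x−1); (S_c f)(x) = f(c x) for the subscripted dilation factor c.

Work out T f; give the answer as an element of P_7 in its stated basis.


g(x) = (5/2)x^6 + (11895/64)x^5 + (48723/128)x^4 + (12777/32)x^3 + (24963/128)x^2 - (1785/64)x - 475/128

S_{-1} f = (5/2)x^6 - 9x^4 - 2x^3 - (3/2)x^2
∇ f = 15x^5 - (75/2)x^4 + 14x^3 + (45/2)x^2 - 30x + 10
S_{3/2} f = (3645/128)x^6 - (729/16)x^4 + (27/4)x^3 - (27/8)x^2
Δ S_{3/2} f = (10935/64)x^5 + (54675/128)x^4 + (12393/32)x^3 + (22275/128)x^2 + (135/64)x - 1755/128
(S_{-1} + ∇ + Δ ∘ S_{3/2}) f = (5/2)x^6 + (11895/64)x^5 + (48723/128)x^4 + (12777/32)x^3 + (24963/128)x^2 - (1785/64)x - 475/128


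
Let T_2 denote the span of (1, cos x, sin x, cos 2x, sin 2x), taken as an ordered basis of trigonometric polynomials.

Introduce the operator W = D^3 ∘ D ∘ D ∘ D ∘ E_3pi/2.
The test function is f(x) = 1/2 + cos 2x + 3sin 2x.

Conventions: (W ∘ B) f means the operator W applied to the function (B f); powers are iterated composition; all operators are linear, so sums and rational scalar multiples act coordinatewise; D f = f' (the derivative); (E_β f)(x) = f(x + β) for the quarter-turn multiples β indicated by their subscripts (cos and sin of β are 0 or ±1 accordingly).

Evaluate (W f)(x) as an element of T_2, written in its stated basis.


the result is g(x) = 64cos 2x + 192sin 2x

E_3pi/2 f = 1/2 - cos 2x - 3sin 2x
D E_3pi/2 f = -6cos 2x + 2sin 2x
D (D ∘ E_3pi/2) f = 4cos 2x + 12sin 2x
D D (D ∘ E_3pi/2) f = 24cos 2x - 8sin 2x
D (D ∘ D) (D ∘ E_3pi/2) f = -16cos 2x - 48sin 2x
D D (D ∘ D) (D ∘ E_3pi/2) f = -96cos 2x + 32sin 2x
D D D (D ∘ D) (D ∘ E_3pi/2) f = 64cos 2x + 192sin 2x


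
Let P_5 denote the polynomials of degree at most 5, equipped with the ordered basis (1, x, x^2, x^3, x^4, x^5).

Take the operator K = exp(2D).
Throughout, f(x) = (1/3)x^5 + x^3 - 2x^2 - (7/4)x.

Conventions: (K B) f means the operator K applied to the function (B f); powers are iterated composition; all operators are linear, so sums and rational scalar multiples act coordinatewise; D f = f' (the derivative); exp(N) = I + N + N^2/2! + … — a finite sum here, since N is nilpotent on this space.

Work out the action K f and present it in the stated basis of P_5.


order-1 term: (10/3)x^4 + 6x^2 - 8x - 7/2
order-2 term: (40/3)x^3 + 12x - 8
order-3 term: (80/3)x^2 + 8
order-4 term: (80/3)x
order-5 term: 32/3
the series for exp(2D) f terminates at order 5
exp(2D) f = (1/3)x^5 + (10/3)x^4 + (43/3)x^3 + (92/3)x^2 + (347/12)x + 43/6

the image equals g(x) = (1/3)x^5 + (10/3)x^4 + (43/3)x^3 + (92/3)x^2 + (347/12)x + 43/6


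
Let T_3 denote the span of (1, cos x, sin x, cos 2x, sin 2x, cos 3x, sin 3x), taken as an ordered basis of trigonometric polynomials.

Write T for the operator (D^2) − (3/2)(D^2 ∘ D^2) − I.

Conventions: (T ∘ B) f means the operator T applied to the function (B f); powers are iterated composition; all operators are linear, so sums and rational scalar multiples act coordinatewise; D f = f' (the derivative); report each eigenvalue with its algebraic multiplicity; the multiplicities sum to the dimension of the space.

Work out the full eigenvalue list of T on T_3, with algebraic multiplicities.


image of 1: -1
image of cos x: -(7/2)cos x
image of sin x: -(7/2)sin x
image of cos 2x: -29cos 2x
image of sin 2x: -29sin 2x
image of cos 3x: -(263/2)cos 3x
image of sin 3x: -(263/2)sin 3x
the matrix is diagonal; its diagonal is (-1, -7/2, -7/2, -29, -29, -263/2, -263/2)
for a triangular matrix the eigenvalues are the diagonal entries, with algebraic multiplicity their repetition count

λ = -263/2 (multiplicity 2), λ = -29 (multiplicity 2), λ = -7/2 (multiplicity 2), λ = -1 (multiplicity 1)


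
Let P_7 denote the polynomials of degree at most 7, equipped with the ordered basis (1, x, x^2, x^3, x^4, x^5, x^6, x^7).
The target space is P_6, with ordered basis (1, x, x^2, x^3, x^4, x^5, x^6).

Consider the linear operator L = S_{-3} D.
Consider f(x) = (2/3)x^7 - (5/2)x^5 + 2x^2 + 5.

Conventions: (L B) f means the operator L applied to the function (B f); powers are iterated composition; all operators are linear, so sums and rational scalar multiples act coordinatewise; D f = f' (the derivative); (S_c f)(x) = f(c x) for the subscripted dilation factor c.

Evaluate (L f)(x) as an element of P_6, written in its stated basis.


the image equals g(x) = 3402x^6 - (2025/2)x^4 - 12x

D f = (14/3)x^6 - (25/2)x^4 + 4x
S_{-3} D f = 3402x^6 - (2025/2)x^4 - 12x


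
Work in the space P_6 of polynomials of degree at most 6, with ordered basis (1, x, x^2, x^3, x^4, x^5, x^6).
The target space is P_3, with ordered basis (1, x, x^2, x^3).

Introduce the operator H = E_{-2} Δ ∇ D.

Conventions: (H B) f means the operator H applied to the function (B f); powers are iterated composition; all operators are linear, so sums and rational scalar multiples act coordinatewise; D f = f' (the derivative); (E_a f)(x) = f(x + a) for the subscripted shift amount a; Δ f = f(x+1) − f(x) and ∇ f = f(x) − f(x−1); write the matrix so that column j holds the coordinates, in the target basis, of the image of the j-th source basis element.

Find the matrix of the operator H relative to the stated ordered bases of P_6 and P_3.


image of 1: 0
image of x: 0
image of x^2: 0
image of x^3: 6
image of x^4: 24x - 48
image of x^5: 60x^2 - 240x + 250
image of x^6: 120x^3 - 720x^2 + 1500x - 1080
each image's coordinates form column j of the matrix

the matrix is [[0, 0, 0, 6, -48, 250, -1080]; [0, 0, 0, 0, 24, -240, 1500]; [0, 0, 0, 0, 0, 60, -720]; [0, 0, 0, 0, 0, 0, 120]] (rows listed top to bottom)


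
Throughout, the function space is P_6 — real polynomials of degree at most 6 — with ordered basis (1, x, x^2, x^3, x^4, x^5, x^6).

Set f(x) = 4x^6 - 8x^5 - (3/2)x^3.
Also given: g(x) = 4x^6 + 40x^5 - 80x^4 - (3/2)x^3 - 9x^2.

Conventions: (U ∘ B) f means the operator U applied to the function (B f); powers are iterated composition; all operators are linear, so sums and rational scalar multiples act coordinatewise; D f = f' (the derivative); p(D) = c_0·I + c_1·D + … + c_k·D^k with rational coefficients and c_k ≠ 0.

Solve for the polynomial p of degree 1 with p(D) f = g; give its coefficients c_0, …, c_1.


p(D) = I + 2·D, i.e. c_0 = 1, c_1 = 2

D^0 f = 4x^6 - 8x^5 - (3/2)x^3
D^1 f = 24x^5 - 40x^4 - (9/2)x^2
matching coefficients of g against c_0 f + c_1 Df + … from the top degree down determines the c_i
solution: c_0 = 1, c_1 = 2


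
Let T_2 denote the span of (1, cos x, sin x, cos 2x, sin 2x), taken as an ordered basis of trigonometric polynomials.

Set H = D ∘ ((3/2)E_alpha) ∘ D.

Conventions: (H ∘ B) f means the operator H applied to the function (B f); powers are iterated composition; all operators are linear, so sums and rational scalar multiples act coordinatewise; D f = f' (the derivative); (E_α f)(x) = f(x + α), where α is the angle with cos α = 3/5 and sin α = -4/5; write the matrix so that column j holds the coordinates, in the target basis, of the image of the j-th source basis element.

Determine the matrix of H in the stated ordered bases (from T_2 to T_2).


image of 1: 0
image of cos x: -(9/10)cos x - (6/5)sin x
image of sin x: (6/5)cos x - (9/10)sin x
image of cos 2x: (42/25)cos 2x - (144/25)sin 2x
image of sin 2x: (144/25)cos 2x + (42/25)sin 2x
each image's coordinates form column j of the matrix

the matrix is [[0, 0, 0, 0, 0]; [0, -9/10, 6/5, 0, 0]; [0, -6/5, -9/10, 0, 0]; [0, 0, 0, 42/25, 144/25]; [0, 0, 0, -144/25, 42/25]] (rows listed top to bottom)


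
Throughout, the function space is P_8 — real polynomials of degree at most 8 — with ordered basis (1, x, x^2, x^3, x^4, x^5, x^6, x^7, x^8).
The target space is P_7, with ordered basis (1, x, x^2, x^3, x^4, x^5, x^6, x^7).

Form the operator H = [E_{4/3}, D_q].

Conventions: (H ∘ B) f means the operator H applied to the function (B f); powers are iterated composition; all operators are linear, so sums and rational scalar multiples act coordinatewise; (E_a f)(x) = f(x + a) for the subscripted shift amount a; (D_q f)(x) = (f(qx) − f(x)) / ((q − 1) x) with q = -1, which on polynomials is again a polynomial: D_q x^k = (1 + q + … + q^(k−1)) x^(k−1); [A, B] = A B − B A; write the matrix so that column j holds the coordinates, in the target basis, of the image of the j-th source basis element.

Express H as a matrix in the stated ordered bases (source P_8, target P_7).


the matrix is [[0, 0, -8/3, -32/9, -256/27, -1024/81, -2048/81, -8192/243, -131072/2187]; [0, 0, 0, 8/3, 0, 256/27, 0, 2048/81, 0]; [0, 0, 0, 0, -16/3, -64/9, -1280/27, -5120/81, -57344/243]; [0, 0, 0, 0, 0, 16/3, 0, 1280/27, 0]; [0, 0, 0, 0, 0, 0, -8, -32/3, -3584/27]; [0, 0, 0, 0, 0, 0, 0, 8, 0]; [0, 0, 0, 0, 0, 0, 0, 0, -32/3]; [0, 0, 0, 0, 0, 0, 0, 0, 0]] (rows listed top to bottom)

image of 1: 0
image of x: 0
image of x^2: -8/3
image of x^3: (8/3)x - 32/9
image of x^4: -(16/3)x^2 - 256/27
image of x^5: (16/3)x^3 - (64/9)x^2 + (256/27)x - 1024/81
image of x^6: -8x^4 - (1280/27)x^2 - 2048/81
image of x^7: 8x^5 - (32/3)x^4 + (1280/27)x^3 - (5120/81)x^2 + (2048/81)x - 8192/243
image of x^8: -(32/3)x^6 - (3584/27)x^4 - (57344/243)x^2 - 131072/2187
each image's coordinates form column j of the matrix


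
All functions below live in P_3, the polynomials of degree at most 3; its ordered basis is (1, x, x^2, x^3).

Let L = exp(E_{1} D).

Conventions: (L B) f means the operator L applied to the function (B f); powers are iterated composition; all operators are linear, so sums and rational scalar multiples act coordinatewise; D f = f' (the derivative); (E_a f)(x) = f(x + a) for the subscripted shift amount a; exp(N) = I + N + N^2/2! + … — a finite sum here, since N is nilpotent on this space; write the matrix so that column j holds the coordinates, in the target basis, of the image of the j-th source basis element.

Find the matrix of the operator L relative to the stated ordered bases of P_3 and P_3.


the matrix is [[1, 1, 3, 10]; [0, 1, 2, 9]; [0, 0, 1, 3]; [0, 0, 0, 1]] (rows listed top to bottom)

image of 1: 1
image of x: x + 1
image of x^2: x^2 + 2x + 3
image of x^3: x^3 + 3x^2 + 9x + 10
each image's coordinates form column j of the matrix


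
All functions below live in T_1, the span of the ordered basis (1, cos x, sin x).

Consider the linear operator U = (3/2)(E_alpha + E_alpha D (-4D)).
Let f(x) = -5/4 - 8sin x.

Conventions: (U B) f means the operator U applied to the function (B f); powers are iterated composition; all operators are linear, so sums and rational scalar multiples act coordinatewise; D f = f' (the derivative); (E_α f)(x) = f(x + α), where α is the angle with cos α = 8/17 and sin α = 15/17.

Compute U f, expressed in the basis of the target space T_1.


the result is g(x) = -15/8 - (900/17)cos x - (480/17)sin x

E_alpha f = -5/4 - (120/17)cos x - (64/17)sin x
D f = -8cos x
(-4D) f = 32cos x
D (-4D) f = -32sin x
E_alpha D (-4D) f = -(480/17)cos x - (256/17)sin x
(E_alpha + E_alpha D (-4D)) f = -5/4 - (600/17)cos x - (320/17)sin x
((3/2)(E_alpha + E_alpha D (-4D))) f = -15/8 - (900/17)cos x - (480/17)sin x


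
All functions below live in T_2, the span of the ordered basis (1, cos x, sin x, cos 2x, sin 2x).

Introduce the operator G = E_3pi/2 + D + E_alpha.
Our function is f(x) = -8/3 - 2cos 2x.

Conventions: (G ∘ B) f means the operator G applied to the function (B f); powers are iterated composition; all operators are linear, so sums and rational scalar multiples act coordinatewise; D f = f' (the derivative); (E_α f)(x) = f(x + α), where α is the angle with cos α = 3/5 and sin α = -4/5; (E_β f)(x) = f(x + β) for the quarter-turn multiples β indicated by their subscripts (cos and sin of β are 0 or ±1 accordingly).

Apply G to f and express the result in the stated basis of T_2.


E_3pi/2 f = -8/3 + 2cos 2x
D f = 4sin 2x
E_alpha f = -8/3 + (14/25)cos 2x - (48/25)sin 2x
(E_3pi/2 + D + E_alpha) f = -16/3 + (64/25)cos 2x + (52/25)sin 2x

the result is g(x) = -16/3 + (64/25)cos 2x + (52/25)sin 2x


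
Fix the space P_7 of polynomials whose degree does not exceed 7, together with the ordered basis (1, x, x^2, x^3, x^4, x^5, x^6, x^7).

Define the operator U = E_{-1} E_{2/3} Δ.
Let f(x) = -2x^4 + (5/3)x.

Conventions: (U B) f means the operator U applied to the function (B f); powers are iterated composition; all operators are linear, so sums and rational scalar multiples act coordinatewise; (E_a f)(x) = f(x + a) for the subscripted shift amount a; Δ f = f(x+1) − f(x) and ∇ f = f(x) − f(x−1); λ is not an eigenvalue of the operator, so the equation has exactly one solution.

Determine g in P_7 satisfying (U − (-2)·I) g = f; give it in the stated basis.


write g with unknown coordinates in the stated basis and equate coefficients in (U − (-2)·I) g = f
solving from the highest basis element down gives g = -x^4 + 2x^3 - 2x^2 + (5/2)x - 125/108
check: U g = -4x^3 + 4x^2 - (10/3)x + 125/54
so U g − (-2)·g = -2x^4 + (5/3)x = f ✓

the result is g(x) = -x^4 + 2x^3 - 2x^2 + (5/2)x - 125/108


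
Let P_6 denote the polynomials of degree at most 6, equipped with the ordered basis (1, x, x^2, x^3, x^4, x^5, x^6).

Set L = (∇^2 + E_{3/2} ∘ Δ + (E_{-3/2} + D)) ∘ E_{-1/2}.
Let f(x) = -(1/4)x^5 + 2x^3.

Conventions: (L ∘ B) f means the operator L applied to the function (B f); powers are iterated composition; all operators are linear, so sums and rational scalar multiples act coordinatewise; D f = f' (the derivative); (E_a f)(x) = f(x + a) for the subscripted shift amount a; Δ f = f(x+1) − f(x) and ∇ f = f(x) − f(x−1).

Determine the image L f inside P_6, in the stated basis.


g(x) = -(1/4)x^5 - 18x^3 + (185/8)x^2 - (211/8)x + 147/64

E_{-1/2} f = -(1/4)x^5 + (5/8)x^4 + (11/8)x^3 - (43/16)x^2 + (91/64)x - 31/128
∇ E_{-1/2} f = -(5/4)x^4 + 5x^3 - (17/8)x^2 - (23/4)x + 295/64
∇ ∇ E_{-1/2} f = -5x^3 + (45/2)x^2 - (97/4)x + 21/8
Δ E_{-1/2} f = -(5/4)x^4 + (43/8)x^2 + 31/64
E_{3/2} Δ E_{-1/2} f = -(5/4)x^4 - (15/2)x^3 - (23/2)x^2 - (3/4)x + 25/4
E_{-3/2} E_{-1/2} f = -(1/4)x^5 + (5/2)x^4 - 8x^3 + 8x^2 + 4x - 8
D E_{-1/2} f = -(5/4)x^4 + (5/2)x^3 + (33/8)x^2 - (43/8)x + 91/64
(E_{-3/2} + D) E_{-1/2} f = -(1/4)x^5 + (5/4)x^4 - (11/2)x^3 + (97/8)x^2 - (11/8)x - 421/64
(∇^2 + E_{3/2} ∘ Δ + (E_{-3/2} + D)) E_{-1/2} f = -(1/4)x^5 - 18x^3 + (185/8)x^2 - (211/8)x + 147/64


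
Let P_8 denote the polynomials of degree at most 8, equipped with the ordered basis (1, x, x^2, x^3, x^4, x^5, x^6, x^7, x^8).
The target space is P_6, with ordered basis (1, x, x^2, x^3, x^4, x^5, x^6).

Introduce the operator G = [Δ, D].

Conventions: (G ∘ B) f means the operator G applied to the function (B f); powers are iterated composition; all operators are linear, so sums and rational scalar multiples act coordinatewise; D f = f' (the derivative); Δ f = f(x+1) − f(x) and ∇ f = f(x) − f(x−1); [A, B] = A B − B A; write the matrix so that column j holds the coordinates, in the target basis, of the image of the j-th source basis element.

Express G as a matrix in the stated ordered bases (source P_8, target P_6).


the matrix is [[0, 0, 0, 0, 0, 0, 0, 0, 0]; [0, 0, 0, 0, 0, 0, 0, 0, 0]; [0, 0, 0, 0, 0, 0, 0, 0, 0]; [0, 0, 0, 0, 0, 0, 0, 0, 0]; [0, 0, 0, 0, 0, 0, 0, 0, 0]; [0, 0, 0, 0, 0, 0, 0, 0, 0]; [0, 0, 0, 0, 0, 0, 0, 0, 0]] (rows listed top to bottom)

image of 1: 0
image of x: 0
image of x^2: 0
image of x^3: 0
image of x^4: 0
image of x^5: 0
image of x^6: 0
image of x^7: 0
image of x^8: 0
each image's coordinates form column j of the matrix


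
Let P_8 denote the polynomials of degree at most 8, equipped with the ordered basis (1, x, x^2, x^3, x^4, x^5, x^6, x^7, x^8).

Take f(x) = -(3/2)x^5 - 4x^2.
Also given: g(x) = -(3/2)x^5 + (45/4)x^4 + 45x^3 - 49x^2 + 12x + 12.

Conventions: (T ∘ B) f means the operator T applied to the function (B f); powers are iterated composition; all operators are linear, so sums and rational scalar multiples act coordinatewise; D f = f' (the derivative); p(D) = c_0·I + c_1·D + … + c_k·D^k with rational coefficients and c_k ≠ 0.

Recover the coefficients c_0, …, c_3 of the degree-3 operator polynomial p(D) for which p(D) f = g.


D^0 f = -(3/2)x^5 - 4x^2
D^1 f = -(15/2)x^4 - 8x
D^2 f = -30x^3 - 8
D^3 f = -90x^2
matching coefficients of g against c_0 f + c_1 Df + … from the top degree down determines the c_i
solution: c_0 = 1, c_1 = -3/2, c_2 = -3/2, c_3 = 1/2

p(D) = I − (3/2)·D − (3/2)·D^2 + (1/2)·D^3, i.e. c_0 = 1, c_1 = -3/2, c_2 = -3/2, c_3 = 1/2


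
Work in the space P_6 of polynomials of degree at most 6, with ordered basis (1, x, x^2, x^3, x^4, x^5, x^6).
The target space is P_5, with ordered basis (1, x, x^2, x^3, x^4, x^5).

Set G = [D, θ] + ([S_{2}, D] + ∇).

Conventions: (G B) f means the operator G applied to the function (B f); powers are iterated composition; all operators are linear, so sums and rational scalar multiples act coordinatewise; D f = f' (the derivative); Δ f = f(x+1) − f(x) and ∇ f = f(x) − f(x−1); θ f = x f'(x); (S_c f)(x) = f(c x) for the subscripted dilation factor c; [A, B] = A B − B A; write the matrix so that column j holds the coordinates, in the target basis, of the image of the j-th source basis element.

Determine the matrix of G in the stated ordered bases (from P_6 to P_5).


the matrix is [[0, 1, -1, 1, -1, 1, -1]; [0, 0, 0, -3, 4, -5, 6]; [0, 0, 0, -6, -6, 10, -15]; [0, 0, 0, 0, -24, -10, 20]; [0, 0, 0, 0, 0, -70, -15]; [0, 0, 0, 0, 0, 0, -180]] (rows listed top to bottom)

image of 1: 0
image of x: 1
image of x^2: -1
image of x^3: -6x^2 - 3x + 1
image of x^4: -24x^3 - 6x^2 + 4x - 1
image of x^5: -70x^4 - 10x^3 + 10x^2 - 5x + 1
image of x^6: -180x^5 - 15x^4 + 20x^3 - 15x^2 + 6x - 1
each image's coordinates form column j of the matrix


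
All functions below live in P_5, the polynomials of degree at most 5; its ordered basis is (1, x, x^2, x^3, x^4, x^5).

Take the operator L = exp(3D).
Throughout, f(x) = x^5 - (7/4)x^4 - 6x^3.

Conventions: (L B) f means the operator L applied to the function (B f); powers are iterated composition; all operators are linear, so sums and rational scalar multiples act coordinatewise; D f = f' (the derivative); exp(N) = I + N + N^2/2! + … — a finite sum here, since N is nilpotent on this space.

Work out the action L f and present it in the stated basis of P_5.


order-1 term: 15x^4 - 21x^3 - 54x^2
order-2 term: 90x^3 - (189/2)x^2 - 162x
order-3 term: 270x^2 - 189x - 162
order-4 term: 405x - 567/4
order-5 term: 243
the series for exp(3D) f terminates at order 5
exp(3D) f = x^5 + (53/4)x^4 + 63x^3 + (243/2)x^2 + 54x - 243/4

g(x) = x^5 + (53/4)x^4 + 63x^3 + (243/2)x^2 + 54x - 243/4


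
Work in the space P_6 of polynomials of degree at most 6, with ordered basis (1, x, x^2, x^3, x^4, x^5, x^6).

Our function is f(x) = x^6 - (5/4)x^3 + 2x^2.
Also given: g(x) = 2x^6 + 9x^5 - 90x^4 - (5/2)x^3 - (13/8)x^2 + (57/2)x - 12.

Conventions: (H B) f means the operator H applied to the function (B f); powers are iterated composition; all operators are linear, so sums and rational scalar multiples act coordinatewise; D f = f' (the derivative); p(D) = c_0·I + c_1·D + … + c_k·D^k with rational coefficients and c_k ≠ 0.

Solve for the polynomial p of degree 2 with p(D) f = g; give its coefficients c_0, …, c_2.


p(D) = 2·I + (3/2)·D − 3·D^2, i.e. c_0 = 2, c_1 = 3/2, c_2 = -3

D^0 f = x^6 - (5/4)x^3 + 2x^2
D^1 f = 6x^5 - (15/4)x^2 + 4x
D^2 f = 30x^4 - (15/2)x + 4
matching coefficients of g against c_0 f + c_1 Df + … from the top degree down determines the c_i
solution: c_0 = 2, c_1 = 3/2, c_2 = -3


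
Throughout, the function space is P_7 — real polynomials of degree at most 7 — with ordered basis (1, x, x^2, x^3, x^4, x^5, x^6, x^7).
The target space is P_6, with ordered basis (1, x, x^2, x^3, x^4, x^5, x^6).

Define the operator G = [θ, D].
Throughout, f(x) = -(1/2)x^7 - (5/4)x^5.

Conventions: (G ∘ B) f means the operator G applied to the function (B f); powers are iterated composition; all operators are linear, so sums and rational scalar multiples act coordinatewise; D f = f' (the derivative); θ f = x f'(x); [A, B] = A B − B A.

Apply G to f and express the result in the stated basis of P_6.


g(x) = (7/2)x^6 + (25/4)x^4

D f = -(7/2)x^6 - (25/4)x^4
θ D f = -21x^6 - 25x^4
θ f = -(7/2)x^7 - (25/4)x^5
D θ f = -(49/2)x^6 - (125/4)x^4
[θ, D] f = (7/2)x^6 + (25/4)x^4


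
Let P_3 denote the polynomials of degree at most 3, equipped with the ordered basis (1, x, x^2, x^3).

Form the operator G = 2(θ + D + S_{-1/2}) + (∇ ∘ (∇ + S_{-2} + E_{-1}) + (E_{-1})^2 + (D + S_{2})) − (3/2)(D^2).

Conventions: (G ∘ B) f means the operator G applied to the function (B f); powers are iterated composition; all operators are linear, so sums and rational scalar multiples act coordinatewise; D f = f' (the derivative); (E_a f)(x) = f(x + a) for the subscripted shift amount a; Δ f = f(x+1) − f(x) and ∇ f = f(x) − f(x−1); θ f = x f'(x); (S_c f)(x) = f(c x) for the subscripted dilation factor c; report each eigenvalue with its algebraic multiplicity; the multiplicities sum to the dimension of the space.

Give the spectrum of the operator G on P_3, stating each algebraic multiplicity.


λ = 4 (multiplicity 2), λ = 19/2 (multiplicity 1), λ = 59/4 (multiplicity 1)

image of 1: 4
image of x: 4x
image of x^2: (19/2)x^2 + 12x - 4
image of x^3: (59/4)x^3 - 18x^2 + 24x - 15
the matrix is upper triangular; its diagonal is (4, 4, 19/2, 59/4)
for a triangular matrix the eigenvalues are the diagonal entries, with algebraic multiplicity their repetition count


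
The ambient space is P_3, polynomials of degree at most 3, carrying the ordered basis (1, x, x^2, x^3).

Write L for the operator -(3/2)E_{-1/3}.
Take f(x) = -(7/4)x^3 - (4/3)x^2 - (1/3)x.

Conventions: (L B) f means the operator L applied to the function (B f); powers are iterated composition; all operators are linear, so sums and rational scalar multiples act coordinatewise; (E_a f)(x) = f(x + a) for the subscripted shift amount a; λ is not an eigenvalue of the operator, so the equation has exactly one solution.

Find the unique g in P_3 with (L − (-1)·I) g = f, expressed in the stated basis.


write g with unknown coordinates in the stated basis and equate coefficients in (L − (-1)·I) g = f
solving from the highest basis element down gives g = (7/2)x^3 + (79/6)x^2 + (47/2)x + 39/2
check: L g = -(21/4)x^3 - (29/2)x^2 - (143/6)x - 39/2
so L g − (-1)·g = -(7/4)x^3 - (4/3)x^2 - (1/3)x = f ✓

g(x) = (7/2)x^3 + (79/6)x^2 + (47/2)x + 39/2


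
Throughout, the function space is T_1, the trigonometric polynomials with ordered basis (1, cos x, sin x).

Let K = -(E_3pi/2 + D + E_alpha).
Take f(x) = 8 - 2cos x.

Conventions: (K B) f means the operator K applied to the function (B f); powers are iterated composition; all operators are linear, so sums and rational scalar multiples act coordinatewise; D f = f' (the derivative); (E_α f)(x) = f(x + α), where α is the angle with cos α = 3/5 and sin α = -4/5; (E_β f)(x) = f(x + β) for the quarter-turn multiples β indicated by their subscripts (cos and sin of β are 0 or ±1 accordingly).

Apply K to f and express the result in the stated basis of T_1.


the result is g(x) = -16 + (6/5)cos x + (8/5)sin x

E_3pi/2 f = 8 - 2sin x
D f = 2sin x
E_alpha f = 8 - (6/5)cos x - (8/5)sin x
(E_3pi/2 + D + E_alpha) f = 16 - (6/5)cos x - (8/5)sin x
(-(E_3pi/2 + D + E_alpha)) f = -16 + (6/5)cos x + (8/5)sin x


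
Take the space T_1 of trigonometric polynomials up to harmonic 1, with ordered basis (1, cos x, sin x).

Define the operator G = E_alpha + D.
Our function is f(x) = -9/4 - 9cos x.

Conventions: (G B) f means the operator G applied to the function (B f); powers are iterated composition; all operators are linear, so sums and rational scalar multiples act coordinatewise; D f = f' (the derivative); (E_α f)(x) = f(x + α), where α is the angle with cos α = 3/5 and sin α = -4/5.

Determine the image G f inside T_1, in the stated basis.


E_alpha f = -9/4 - (27/5)cos x - (36/5)sin x
D f = 9sin x
(E_alpha + D) f = -9/4 - (27/5)cos x + (9/5)sin x

the image equals g(x) = -9/4 - (27/5)cos x + (9/5)sin x


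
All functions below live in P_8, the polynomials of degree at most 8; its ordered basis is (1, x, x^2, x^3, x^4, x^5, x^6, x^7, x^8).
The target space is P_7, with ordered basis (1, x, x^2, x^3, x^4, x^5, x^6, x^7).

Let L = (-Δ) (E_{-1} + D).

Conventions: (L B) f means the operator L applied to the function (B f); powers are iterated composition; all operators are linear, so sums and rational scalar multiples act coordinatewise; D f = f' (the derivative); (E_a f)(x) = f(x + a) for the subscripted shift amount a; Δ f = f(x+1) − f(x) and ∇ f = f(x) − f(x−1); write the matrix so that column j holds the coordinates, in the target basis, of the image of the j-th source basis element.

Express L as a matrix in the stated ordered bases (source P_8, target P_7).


the matrix is [[0, -1, -1, -4, -3, -6, -5, -8, -7]; [0, 0, -2, -3, -16, -15, -36, -35, -64]; [0, 0, 0, -3, -6, -40, -45, -126, -140]; [0, 0, 0, 0, -4, -10, -80, -105, -336]; [0, 0, 0, 0, 0, -5, -15, -140, -210]; [0, 0, 0, 0, 0, 0, -6, -21, -224]; [0, 0, 0, 0, 0, 0, 0, -7, -28]; [0, 0, 0, 0, 0, 0, 0, 0, -8]] (rows listed top to bottom)

image of 1: 0
image of x: -1
image of x^2: -2x - 1
image of x^3: -3x^2 - 3x - 4
image of x^4: -4x^3 - 6x^2 - 16x - 3
image of x^5: -5x^4 - 10x^3 - 40x^2 - 15x - 6
image of x^6: -6x^5 - 15x^4 - 80x^3 - 45x^2 - 36x - 5
image of x^7: -7x^6 - 21x^5 - 140x^4 - 105x^3 - 126x^2 - 35x - 8
image of x^8: -8x^7 - 28x^6 - 224x^5 - 210x^4 - 336x^3 - 140x^2 - 64x - 7
each image's coordinates form column j of the matrix


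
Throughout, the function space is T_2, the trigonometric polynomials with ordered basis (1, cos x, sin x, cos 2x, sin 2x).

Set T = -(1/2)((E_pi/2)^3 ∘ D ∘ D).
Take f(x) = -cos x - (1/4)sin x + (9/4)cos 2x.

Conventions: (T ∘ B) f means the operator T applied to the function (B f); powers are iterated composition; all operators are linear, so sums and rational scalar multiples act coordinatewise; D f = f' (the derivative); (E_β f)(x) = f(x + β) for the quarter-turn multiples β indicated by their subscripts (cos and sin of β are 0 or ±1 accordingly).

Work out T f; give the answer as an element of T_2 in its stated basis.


D f = -(1/4)cos x + sin x - (9/2)sin 2x
D D f = cos x + (1/4)sin x - 9cos 2x
E_pi/2 (D ∘ D) f = (1/4)cos x - sin x + 9cos 2x
E_pi/2 E_pi/2 (D ∘ D) f = -cos x - (1/4)sin x - 9cos 2x
E_pi/2 E_pi/2 E_pi/2 (D ∘ D) f = -(1/4)cos x + sin x + 9cos 2x
(-(1/2)((E_pi/2)^3 ∘ D ∘ D)) f = (1/8)cos x - (1/2)sin x - (9/2)cos 2x

the result is g(x) = (1/8)cos x - (1/2)sin x - (9/2)cos 2x


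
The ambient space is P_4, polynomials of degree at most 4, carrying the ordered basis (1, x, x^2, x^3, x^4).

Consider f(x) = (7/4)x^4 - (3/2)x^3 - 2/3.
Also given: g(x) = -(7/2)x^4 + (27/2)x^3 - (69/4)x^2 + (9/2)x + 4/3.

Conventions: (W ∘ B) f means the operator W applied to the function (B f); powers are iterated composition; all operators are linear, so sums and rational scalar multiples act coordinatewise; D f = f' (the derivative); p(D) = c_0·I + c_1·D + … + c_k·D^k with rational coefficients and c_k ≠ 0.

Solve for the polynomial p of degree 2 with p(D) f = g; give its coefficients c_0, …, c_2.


c_0 = -2, c_1 = 3/2, c_2 = -1/2

D^0 f = (7/4)x^4 - (3/2)x^3 - 2/3
D^1 f = 7x^3 - (9/2)x^2
D^2 f = 21x^2 - 9x
matching coefficients of g against c_0 f + c_1 Df + … from the top degree down determines the c_i
solution: c_0 = -2, c_1 = 3/2, c_2 = -1/2


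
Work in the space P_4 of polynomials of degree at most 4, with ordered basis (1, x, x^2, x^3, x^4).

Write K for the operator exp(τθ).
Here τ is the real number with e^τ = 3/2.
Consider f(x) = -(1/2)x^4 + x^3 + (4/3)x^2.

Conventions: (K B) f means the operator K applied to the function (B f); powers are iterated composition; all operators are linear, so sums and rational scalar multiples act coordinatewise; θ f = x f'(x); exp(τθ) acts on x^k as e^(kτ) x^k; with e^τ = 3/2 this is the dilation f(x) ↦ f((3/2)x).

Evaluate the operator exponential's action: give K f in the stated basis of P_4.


exp(τθ) x^k = e^(kτ) x^k; with e^τ = 3/2 this sends x^k to (3/2)^k x^k
x^2 ↦ 9/4 x^2
x^3 ↦ 27/8 x^3
x^4 ↦ 81/16 x^4
applying this coordinatewise to f: exp(τθ) f = -(81/32)x^4 + (27/8)x^3 + 3x^2

g(x) = -(81/32)x^4 + (27/8)x^3 + 3x^2


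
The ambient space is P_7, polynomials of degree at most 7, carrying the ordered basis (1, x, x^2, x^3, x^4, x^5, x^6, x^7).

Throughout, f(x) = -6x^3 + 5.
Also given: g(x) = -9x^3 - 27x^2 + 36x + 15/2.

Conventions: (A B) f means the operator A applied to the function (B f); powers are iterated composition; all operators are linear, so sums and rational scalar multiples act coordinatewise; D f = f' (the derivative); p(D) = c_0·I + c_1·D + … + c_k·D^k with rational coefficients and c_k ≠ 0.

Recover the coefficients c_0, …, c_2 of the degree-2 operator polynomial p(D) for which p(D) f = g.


c_0 = 3/2, c_1 = 3/2, c_2 = -1

D^0 f = -6x^3 + 5
D^1 f = -18x^2
D^2 f = -36x
matching coefficients of g against c_0 f + c_1 Df + … from the top degree down determines the c_i
solution: c_0 = 3/2, c_1 = 3/2, c_2 = -1


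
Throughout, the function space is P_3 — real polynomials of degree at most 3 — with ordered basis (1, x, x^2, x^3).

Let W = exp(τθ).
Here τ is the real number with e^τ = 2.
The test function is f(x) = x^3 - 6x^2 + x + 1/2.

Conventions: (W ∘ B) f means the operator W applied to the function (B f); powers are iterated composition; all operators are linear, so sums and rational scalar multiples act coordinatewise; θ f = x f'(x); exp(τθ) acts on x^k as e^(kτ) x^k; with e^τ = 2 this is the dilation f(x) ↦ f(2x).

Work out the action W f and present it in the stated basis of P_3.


the image equals g(x) = 8x^3 - 24x^2 + 2x + 1/2

exp(τθ) x^k = e^(kτ) x^k; with e^τ = 2 this sends x^k to 2^k x^k
x ↦ 2 x
x^2 ↦ 4 x^2
x^3 ↦ 8 x^3
applying this coordinatewise to f: exp(τθ) f = 8x^3 - 24x^2 + 2x + 1/2


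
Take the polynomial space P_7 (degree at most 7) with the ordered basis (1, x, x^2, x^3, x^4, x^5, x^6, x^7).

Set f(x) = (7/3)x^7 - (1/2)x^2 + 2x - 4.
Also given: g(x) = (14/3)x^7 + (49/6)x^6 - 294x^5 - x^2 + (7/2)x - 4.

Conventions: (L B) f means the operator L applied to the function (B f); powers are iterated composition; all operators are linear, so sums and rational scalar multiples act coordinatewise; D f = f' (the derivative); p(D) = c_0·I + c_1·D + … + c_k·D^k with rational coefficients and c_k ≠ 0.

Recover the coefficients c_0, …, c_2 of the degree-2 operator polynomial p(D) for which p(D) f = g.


D^0 f = (7/3)x^7 - (1/2)x^2 + 2x - 4
D^1 f = (49/3)x^6 - x + 2
D^2 f = 98x^5 - 1
matching coefficients of g against c_0 f + c_1 Df + … from the top degree down determines the c_i
solution: c_0 = 2, c_1 = 1/2, c_2 = -3

c_0 = 2, c_1 = 1/2, c_2 = -3


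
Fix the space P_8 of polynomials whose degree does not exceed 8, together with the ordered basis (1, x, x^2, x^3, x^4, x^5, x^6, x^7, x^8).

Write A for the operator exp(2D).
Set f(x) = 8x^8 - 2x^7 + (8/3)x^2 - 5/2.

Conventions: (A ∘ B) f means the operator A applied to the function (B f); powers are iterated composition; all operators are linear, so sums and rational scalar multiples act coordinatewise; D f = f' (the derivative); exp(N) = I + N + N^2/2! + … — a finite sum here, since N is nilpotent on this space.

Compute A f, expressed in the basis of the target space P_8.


the result is g(x) = 8x^8 + 126x^7 + 868x^6 + 3416x^5 + 8400x^4 + 13216x^3 + (38984/3)x^2 + (21920/3)x + 10801/6

order-1 term: 128x^7 - 28x^6 + (32/3)x
order-2 term: 896x^6 - 168x^5 + 32/3
order-3 term: 3584x^5 - 560x^4
order-4 term: 8960x^4 - 1120x^3
order-5 term: 14336x^3 - 1344x^2
order-6 term: 14336x^2 - 896x
order-7 term: 8192x - 256
order-8 term: 2048
the series for exp(2D) f terminates at order 8
exp(2D) f = 8x^8 + 126x^7 + 868x^6 + 3416x^5 + 8400x^4 + 13216x^3 + (38984/3)x^2 + (21920/3)x + 10801/6


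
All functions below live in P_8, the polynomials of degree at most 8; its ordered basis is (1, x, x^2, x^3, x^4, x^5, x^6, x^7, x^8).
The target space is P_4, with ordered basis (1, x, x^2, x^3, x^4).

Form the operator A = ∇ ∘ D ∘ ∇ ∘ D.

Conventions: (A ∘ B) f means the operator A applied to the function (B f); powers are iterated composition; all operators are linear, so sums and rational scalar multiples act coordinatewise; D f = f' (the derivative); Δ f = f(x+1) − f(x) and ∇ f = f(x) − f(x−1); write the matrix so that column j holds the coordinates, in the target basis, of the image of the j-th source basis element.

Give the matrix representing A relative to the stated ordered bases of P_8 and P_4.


the matrix is [[0, 0, 0, 0, 24, -120, 420, -1260, 3472]; [0, 0, 0, 0, 0, 120, -720, 2940, -10080]; [0, 0, 0, 0, 0, 0, 360, -2520, 11760]; [0, 0, 0, 0, 0, 0, 0, 840, -6720]; [0, 0, 0, 0, 0, 0, 0, 0, 1680]] (rows listed top to bottom)

image of 1: 0
image of x: 0
image of x^2: 0
image of x^3: 0
image of x^4: 24
image of x^5: 120x - 120
image of x^6: 360x^2 - 720x + 420
image of x^7: 840x^3 - 2520x^2 + 2940x - 1260
image of x^8: 1680x^4 - 6720x^3 + 11760x^2 - 10080x + 3472
each image's coordinates form column j of the matrix


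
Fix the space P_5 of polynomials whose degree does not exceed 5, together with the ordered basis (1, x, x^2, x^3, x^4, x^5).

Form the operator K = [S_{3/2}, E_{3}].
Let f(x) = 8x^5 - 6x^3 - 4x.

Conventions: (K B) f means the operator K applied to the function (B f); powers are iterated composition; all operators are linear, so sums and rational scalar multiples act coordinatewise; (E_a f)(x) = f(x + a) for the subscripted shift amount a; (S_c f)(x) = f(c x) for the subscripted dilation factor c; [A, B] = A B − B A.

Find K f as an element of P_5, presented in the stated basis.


E_{3} f = 8x^5 + 120x^4 + 714x^3 + 2106x^2 + 3074x + 1770
S_{3/2} E_{3} f = (243/4)x^5 + (1215/2)x^4 + (9639/4)x^3 + (9477/2)x^2 + 4611x + 1770
S_{3/2} f = (243/4)x^5 - (81/4)x^3 - 6x
E_{3} S_{3/2} f = (243/4)x^5 + (3645/4)x^4 + (21789/4)x^3 + (64881/4)x^2 + 24051x + 28395/2
[S_{3/2}, E_{3}] f = -(1215/4)x^4 - (6075/2)x^3 - (45927/4)x^2 - 19440x - 24855/2

the result is g(x) = -(1215/4)x^4 - (6075/2)x^3 - (45927/4)x^2 - 19440x - 24855/2
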